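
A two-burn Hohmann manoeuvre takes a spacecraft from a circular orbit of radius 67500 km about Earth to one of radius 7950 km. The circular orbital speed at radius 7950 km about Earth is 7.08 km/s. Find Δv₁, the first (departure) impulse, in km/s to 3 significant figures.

Δv₁ = 1.31 km/s

From the circular-orbit relation v² = μ/r at r = 7950 km: μ = v²r = (7.08)² × 7950 = 3.98505×10^5 km³/s².
Semi-major axis of the transfer orbit: a_t = (67500 + 7950)/2 = 37725 km.
Circular speed at r = 67500 km: v_c = √(μ/r) = 2.4298 km/s.
Transfer-orbit speed at the same r (vis-viva, a = a_t): v_t = √[μ(2/r − 1/a_t)] = 1.1154 km/s.
Δv₁ = |v_t − v_c| = |1.1154 − 2.4298| = 1.314 km/s.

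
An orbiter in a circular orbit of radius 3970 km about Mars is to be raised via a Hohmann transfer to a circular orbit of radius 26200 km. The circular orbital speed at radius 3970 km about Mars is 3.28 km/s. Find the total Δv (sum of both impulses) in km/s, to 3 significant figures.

From the circular-orbit relation v² = μ/r at r = 3970 km: μ = v²r = (3.28)² × 3970 = 42710.8 km³/s².
The Hohmann ellipse has a_t = (r₁ + r₂)/2 = 15085 km.
At r₁ the circular-orbit speed is v₁ = √(μ/r₁) = 3.2800 km/s.
On the transfer ellipse at r₁, vis-viva gives v_p = √[μ(2/r₁ − 1/a_t)] = 4.3227 km/s.
First burn Δv₁ = |v_p − v₁| = 1.0427 km/s.
Circular speed at r₂: v₂ = √(μ/r₂) = 1.27679 km/s.
Transfer-orbit speed at r₂: v_a = √[μ(2/r₂ − 1/a_t)] = 0.655000 km/s.
Second burn Δv₂ = |v₂ − v_a| = 0.62179 km/s.
Δv = Δv₁ + Δv₂ = 1.0427 + 0.62179 = 1.664 km/s.

Δv = 1.66 km/s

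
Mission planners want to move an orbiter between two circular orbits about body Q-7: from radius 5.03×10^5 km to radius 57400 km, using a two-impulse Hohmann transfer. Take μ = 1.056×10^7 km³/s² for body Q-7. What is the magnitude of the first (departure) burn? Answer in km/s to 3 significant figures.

Transfer-ellipse semi-major axis a_t = (r₁ + r₂)/2 = (5.030×10^5 + 57400)/2 = 2.802×10^5 km.
Circular speed at r = 5.030×10^5 km: v_c = √(μ/r) = 4.582 km/s.
Vis-viva on the transfer ellipse at r = 5.030×10^5 km gives v_t = √[μ(2/r − 1/a_t)] = 2.074 km/s.
Δv₁ = |v_t − v_c| = |2.074 − 4.582| = 2.508 km/s.

Δv₁ = 2.51 km/s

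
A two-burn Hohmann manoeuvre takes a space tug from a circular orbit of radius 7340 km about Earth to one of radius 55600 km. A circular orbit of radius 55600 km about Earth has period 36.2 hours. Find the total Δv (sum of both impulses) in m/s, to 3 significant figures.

From Kepler's third law T² = 4π²r³/μ at r = 55600 km, T = 36.2 hours = 36.2 × 3600 s = 1.3032×10^5 s: μ = 4π²r³/T² = 3.99542×10^5 km³/s².
Transfer-ellipse semi-major axis a_t = (r₁ + r₂)/2 = (7340 + 55600)/2 = 31470 km.
At r₁ the circular-orbit speed is v₁ = √(μ/r₁) = 7.378 km/s.
Transfer-orbit speed at r₁ (vis-viva equation): v_p = √[μ(2/r₁ − 1/a_t)] = 9.807 km/s.
First burn Δv₁ = |v_p − v₁| = 2.429 km/s.
At r₂, v₂ = √(μ/r₂) = 2.681 km/s.
Transfer-orbit speed at r₂: v_a = √[μ(2/r₂ − 1/a_t)] = 1.295 km/s.
Second burn Δv₂ = |v₂ − v_a| = 1.386 km/s.
Δv = Δv₁ + Δv₂ = 2.429 + 1.386 = 3.815 km/s.

Δv = 3810 m/s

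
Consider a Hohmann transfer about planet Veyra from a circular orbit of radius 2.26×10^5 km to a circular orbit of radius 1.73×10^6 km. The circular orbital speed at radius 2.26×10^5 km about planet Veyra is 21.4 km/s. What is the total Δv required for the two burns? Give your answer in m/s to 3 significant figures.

Δv = 11100 m/s

From the circular-orbit relation v² = μ/r at r = 2.26×10^5 km: μ = v²r = (21.4)² × 2.26×10^5 = 1.03499×10^8 km³/s².
The Hohmann ellipse has a_t = (r₁ + r₂)/2 = 9.780×10^5 km.
Circular speed at r₁: v₁ = √(μ/r₁) = √(1.03499×10^8/2.260×10^5) = 21.400 km/s.
On the transfer ellipse at r₁, v² = μ(2/r − 1/a) gives v_p = √[μ(2/r₁ − 1/a_t)] = 28.462 km/s.
First burn Δv₁ = |v_p − v₁| = 7.062 km/s.
Circular speed at r₂: v₂ = √(μ/r₂) = 7.735 km/s.
Transfer-orbit speed at r₂: v_a = √[μ(2/r₂ − 1/a_t)] = 3.718 km/s.
Second burn Δv₂ = |v₂ − v_a| = 4.017 km/s.
Total Δv = Δv₁ + Δv₂ = 11.08 km/s.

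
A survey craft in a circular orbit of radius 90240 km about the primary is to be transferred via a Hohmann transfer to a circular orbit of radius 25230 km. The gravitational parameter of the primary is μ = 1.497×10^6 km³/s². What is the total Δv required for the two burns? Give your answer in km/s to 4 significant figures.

Transfer-ellipse semi-major axis a_t = (r₁ + r₂)/2 = (90240 + 25230)/2 = 57735 km.
At r₁ the circular-orbit speed is v₁ = √(μ/r₁) = 4.073 km/s.
On the transfer ellipse at r₁, vis-viva equation gives v_a = √[μ(2/r₁ − 1/a_t)] = 2.692 km/s.
First burn Δv₁ = |v_a − v₁| = 1.381 km/s.
At r₂, v₂ = √(μ/r₂) = 7.703 km/s.
Transfer-orbit speed at r₂: v_p = √[μ(2/r₂ − 1/a_t)] = 9.630 km/s.
Second burn Δv₂ = |v₂ − v_p| = 1.927 km/s.
Total Δv = Δv₁ + Δv₂ = 3.308 km/s.

Δv = 3.308 km/s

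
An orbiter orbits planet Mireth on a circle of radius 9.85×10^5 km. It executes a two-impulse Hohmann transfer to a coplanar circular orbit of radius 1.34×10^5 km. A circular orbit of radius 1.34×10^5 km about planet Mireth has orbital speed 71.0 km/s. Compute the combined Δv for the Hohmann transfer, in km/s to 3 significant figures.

Δv = 36.6 km/s

From the circular-orbit relation v² = μ/r at r = 1.34×10^5 km: μ = v²r = (71.0)² × 1.34×10^5 = 6.75494×10^8 km³/s².
Transfer-ellipse semi-major axis a_t = (r₁ + r₂)/2 = (9.850×10^5 + 1.340×10^5)/2 = 5.595×10^5 km.
Circular speed at r₁: v₁ = √(μ/r₁) = √(6.75494×10^8/9.850×10^5) = 26.19 km/s.
Transfer-orbit speed at r₁ (v² = μ(2/r − 1/a)): v_a = √[μ(2/r₁ − 1/a_t)] = 12.82 km/s.
First burn Δv₁ = |v_a − v₁| = 13.37 km/s.
Circular speed at r₂: v₂ = √(μ/r₂) = 71.00 km/s.
Transfer-orbit speed at r₂: v_p = √[μ(2/r₂ − 1/a_t)] = 94.21 km/s.
Second burn Δv₂ = |v₂ − v_p| = 23.21 km/s.
Total Δv = Δv₁ + Δv₂ = 36.58 km/s.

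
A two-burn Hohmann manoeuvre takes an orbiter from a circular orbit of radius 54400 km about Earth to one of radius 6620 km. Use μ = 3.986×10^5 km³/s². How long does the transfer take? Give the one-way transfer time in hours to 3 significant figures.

Transfer-ellipse semi-major axis a_t = (r₁ + r₂)/2 = (54400 + 6620)/2 = 30510 km.
By Kepler's third law the transfer-orbit period is T = 2π√(a_t³/μ), so t = T/2 = 26520 s.
Converting: 26520 s ÷ 3600 s/hour = 7.37 hours.

t = 7.37 hours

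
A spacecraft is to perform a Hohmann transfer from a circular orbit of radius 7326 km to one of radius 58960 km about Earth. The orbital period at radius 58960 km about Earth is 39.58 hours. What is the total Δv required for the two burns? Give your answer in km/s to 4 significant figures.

Δv = 3.839 km/s

From Kepler's third law T² = 4π²r³/μ at r = 58960 km, T = 39.58 hours = 39.58 × 3600 s = 1.42488×10^5 s: μ = 4π²r³/T² = 3.98543×10^5 km³/s².
Transfer-ellipse semi-major axis a_t = (r₁ + r₂)/2 = (7326 + 58960)/2 = 33143 km.
At r₁ the circular-orbit speed is v₁ = √(μ/r₁) = 7.37572 km/s.
Transfer-orbit speed at r₁ (vis-viva equation): v_p = √[μ(2/r₁ − 1/a_t)] = 9.83755 km/s.
First burn Δv₁ = |v_p − v₁| = 2.4618 km/s.
Circular speed at r₂: v₂ = √(μ/r₂) = 2.59991 km/s.
Transfer-orbit speed at r₂: v_a = √[μ(2/r₂ − 1/a_t)] = 1.22235 km/s.
Second burn Δv₂ = |v₂ − v_a| = 1.3776 km/s.
Total Δv = Δv₁ + Δv₂ = 3.839 km/s.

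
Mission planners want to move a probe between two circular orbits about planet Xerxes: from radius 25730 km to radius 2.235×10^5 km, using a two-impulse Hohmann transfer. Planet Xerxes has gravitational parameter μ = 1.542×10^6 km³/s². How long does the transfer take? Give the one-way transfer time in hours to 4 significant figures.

t = 30.91 hours

The Hohmann ellipse has a_t = (r₁ + r₂)/2 = 1.24615×10^5 km.
By Kepler's third law the transfer-orbit period is T = 2π√(a_t³/μ), so t = T/2 = 1.1129×10^5 s.
Converting: 1.1129×10^5 s ÷ 3600 s/hour = 30.91 hours.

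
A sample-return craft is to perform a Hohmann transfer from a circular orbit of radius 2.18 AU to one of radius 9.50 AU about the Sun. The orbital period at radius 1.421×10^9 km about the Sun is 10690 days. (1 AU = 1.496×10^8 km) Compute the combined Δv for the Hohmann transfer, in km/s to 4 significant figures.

From Kepler's third law T² = 4π²r³/μ at r = 1.421×10^9 km, T = 10690 days = 10690 × 86400 s = 9.23616×10^8 s: μ = 4π²r³/T² = 1.32788×10^11 km³/s².
In km: r₁ = 2.18 × 1.496×10^8 = 3.26128×10^8 km; r₂ = 9.50 × 1.496×10^8 = 1.4212×10^9 km.
The Hohmann ellipse has a_t = (r₁ + r₂)/2 = 8.73664×10^8 km.
Circular speed at r₁: v₁ = √(μ/r₁) = √(1.32788×10^11/3.26128×10^8) = 20.178 km/s.
On the transfer ellipse at r₁, vis-viva gives v_p = √[μ(2/r₁ − 1/a_t)] = 25.736 km/s.
First burn Δv₁ = |v_p − v₁| = 5.558 km/s.
Circular speed at r₂: v₂ = √(μ/r₂) = 9.666 km/s.
Transfer-orbit speed at r₂: v_a = √[μ(2/r₂ − 1/a_t)] = 5.906 km/s.
Second burn Δv₂ = |v₂ − v_a| = 3.760 km/s.
Total Δv = Δv₁ + Δv₂ = 9.318 km/s.

Δv = 9.318 km/s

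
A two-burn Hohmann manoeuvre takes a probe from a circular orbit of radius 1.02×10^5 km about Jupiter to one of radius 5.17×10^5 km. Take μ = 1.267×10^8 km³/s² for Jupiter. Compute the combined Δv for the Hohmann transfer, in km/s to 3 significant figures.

Semi-major axis of the transfer orbit: a_t = (1.020×10^5 + 5.170×10^5)/2 = 3.095×10^5 km.
Circular speed at r₁: v₁ = √(μ/r₁) = √(1.267×10^8/1.020×10^5) = 35.2442 km/s.
On the transfer ellipse at r₁, vis-viva equation gives v_p = √[μ(2/r₁ − 1/a_t)] = 45.5516 km/s.
First burn Δv₁ = |v_p − v₁| = 10.307 km/s.
Circular speed at r₂: v₂ = √(μ/r₂) = 15.65464 km/s.
Transfer-orbit speed at r₂: v_a = √[μ(2/r₂ − 1/a_t)] = 8.986960 km/s.
Second burn Δv₂ = |v₂ − v_a| = 6.6677 km/s.
Total Δv = Δv₁ + Δv₂ = 16.97 km/s.

Δv = 17.0 km/s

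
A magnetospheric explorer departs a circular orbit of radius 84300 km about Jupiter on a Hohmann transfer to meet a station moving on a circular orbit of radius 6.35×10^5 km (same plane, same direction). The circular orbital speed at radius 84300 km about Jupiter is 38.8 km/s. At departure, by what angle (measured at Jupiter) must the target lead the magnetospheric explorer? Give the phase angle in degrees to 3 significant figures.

φ = 103°

From the circular-orbit relation v² = μ/r at r = 84300 km: μ = v²r = (38.8)² × 84300 = 1.26909×10^8 km³/s².
Semi-major axis of the transfer orbit: a_t = (84300 + 6.350×10^5)/2 = 3.5965×10^5 km.
The half-period of the transfer ellipse is t = π√(a_t³/μ) = 60150 s.
The target's mean motion on its circular orbit is ω₂ = √(μ/r₂³) = 2.226×10^-5 rad/s.
Angle swept by the target during transfer: ω₂·t = 1.339 rad = 76.72°.
The magnetospheric explorer traverses 180° on the transfer ellipse, so the target must lead by 180° − 76.72° = 103°.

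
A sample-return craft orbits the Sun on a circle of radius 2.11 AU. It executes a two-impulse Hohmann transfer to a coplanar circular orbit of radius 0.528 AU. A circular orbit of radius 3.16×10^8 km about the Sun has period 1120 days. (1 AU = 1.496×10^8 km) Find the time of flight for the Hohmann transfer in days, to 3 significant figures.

From Kepler's third law T² = 4π²r³/μ at r = 3.16×10^8 km, T = 1120 days = 1120 × 86400 s = 9.6768×10^7 s: μ = 4π²r³/T² = 1.33032×10^11 km³/s².
In km: r₁ = 2.11 × 1.496×10^8 = 3.15656×10^8 km; r₂ = 0.528 × 1.496×10^8 = 7.89888×10^7 km.
The Hohmann ellipse has a_t = (r₁ + r₂)/2 = 1.973224×10^8 km.
By Kepler's third law the transfer-orbit period is T = 2π√(a_t³/μ), so t = T/2 = 2.387×10^7 s.
Converting: 2.387×10^7 s ÷ 86400 s/day = 276 days.

t = 276 days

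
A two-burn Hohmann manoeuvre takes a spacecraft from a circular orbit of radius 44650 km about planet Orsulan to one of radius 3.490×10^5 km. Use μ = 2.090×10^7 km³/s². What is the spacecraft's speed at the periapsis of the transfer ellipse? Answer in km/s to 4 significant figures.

Semi-major axis of the transfer orbit: a_t = (44650 + 3.490×10^5)/2 = 1.96825×10^5 km.
At periapsis, r = 44650 km.
Vis-viva: v = √[μ(2/r − 1/a_t)] = √[2.090×10^7 × (2/44650 − 1/1.96825×10^5)] = 28.81 km/s.

v = 28.81 km/s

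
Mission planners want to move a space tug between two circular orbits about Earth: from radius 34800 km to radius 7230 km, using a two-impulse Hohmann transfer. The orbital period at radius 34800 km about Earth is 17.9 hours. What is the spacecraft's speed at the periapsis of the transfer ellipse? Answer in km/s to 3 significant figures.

v = 9.58 km/s

From Kepler's third law T² = 4π²r³/μ at r = 34800 km, T = 17.9 hours = 17.9 × 3600 s = 64440 s: μ = 4π²r³/T² = 4.00670×10^5 km³/s².
The Hohmann ellipse has a_t = (r₁ + r₂)/2 = 21015 km.
At periapsis, r = 7230 km.
From the vis-viva equation, v = √[μ(2/r − 1/a_t)] = 9.580 km/s.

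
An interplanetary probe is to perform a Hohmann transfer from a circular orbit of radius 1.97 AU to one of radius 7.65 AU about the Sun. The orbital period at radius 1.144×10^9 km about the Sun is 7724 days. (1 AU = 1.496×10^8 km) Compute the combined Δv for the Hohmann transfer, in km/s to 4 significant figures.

Δv = 9.418 km/s

From Kepler's third law T² = 4π²r³/μ at r = 1.144×10^9 km, T = 7724 days = 7724 × 86400 s = 6.673536×10^8 s: μ = 4π²r³/T² = 1.32717×10^11 km³/s².
In km: r₁ = 1.97 × 1.496×10^8 = 2.94712×10^8 km; r₂ = 7.65 × 1.496×10^8 = 1.14444×10^9 km.
The Hohmann ellipse has a_t = (r₁ + r₂)/2 = 7.19576×10^8 km.
At r₁ the circular-orbit speed is v₁ = √(μ/r₁) = 21.221 km/s.
Transfer-orbit speed at r₁ (v² = μ(2/r − 1/a)): v_p = √[μ(2/r₁ − 1/a_t)] = 26.762 km/s.
First burn Δv₁ = |v_p − v₁| = 5.541 km/s.
At r₂, v₂ = √(μ/r₂) = 10.769 km/s.
Transfer-orbit speed at r₂: v_a = √[μ(2/r₂ − 1/a_t)] = 6.8917 km/s.
Second burn Δv₂ = |v₂ − v_a| = 3.877 km/s.
Δv = Δv₁ + Δv₂ = 5.541 + 3.877 = 9.418 km/s.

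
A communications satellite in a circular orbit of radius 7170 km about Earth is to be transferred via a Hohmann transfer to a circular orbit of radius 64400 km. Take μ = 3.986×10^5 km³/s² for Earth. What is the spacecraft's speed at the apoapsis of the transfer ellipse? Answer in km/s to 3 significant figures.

v = 1.11 km/s

Semi-major axis of the transfer orbit: a_t = (7170 + 64400)/2 = 35785 km.
At apoapsis, r = 64400 km.
Vis-viva: v = √[μ(2/r − 1/a_t)] = √[3.986×10^5 × (2/64400 − 1/35785)] = 1.114 km/s.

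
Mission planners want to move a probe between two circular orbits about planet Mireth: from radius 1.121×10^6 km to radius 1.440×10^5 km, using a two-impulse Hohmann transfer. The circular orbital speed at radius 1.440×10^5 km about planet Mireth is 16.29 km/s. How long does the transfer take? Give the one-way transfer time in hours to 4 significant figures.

From the circular-orbit relation v² = μ/r at r = 1.440×10^5 km: μ = v²r = (16.29)² × 1.440×10^5 = 3.82124×10^7 km³/s².
The Hohmann ellipse has a_t = (r₁ + r₂)/2 = 6.325×10^5 km.
Half the transfer-orbit period gives t = π√(a_t³/μ) = 2.5565×10^5 s.
Converting: 2.5565×10^5 s ÷ 3600 s/hour = 71.01 hours.

t = 71.01 hours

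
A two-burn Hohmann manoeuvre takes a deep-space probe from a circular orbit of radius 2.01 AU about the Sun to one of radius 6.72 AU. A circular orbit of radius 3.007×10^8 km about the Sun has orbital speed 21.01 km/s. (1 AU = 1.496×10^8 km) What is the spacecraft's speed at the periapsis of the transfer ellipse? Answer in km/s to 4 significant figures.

From the circular-orbit relation v² = μ/r at r = 3.007×10^8 km: μ = v²r = (21.01)² × 3.007×10^8 = 1.32735×10^11 km³/s².
In km: r₁ = 2.01 × 1.496×10^8 = 3.00696×10^8 km; r₂ = 6.72 × 1.496×10^8 = 1.005312×10^9 km.
The Hohmann ellipse has a_t = (r₁ + r₂)/2 = 6.53004×10^8 km.
At periapsis, r = 3.00696×10^8 km.
From the vis-viva equation, v = √[μ(2/r − 1/a_t)] = 26.07 km/s.

v = 26.07 km/s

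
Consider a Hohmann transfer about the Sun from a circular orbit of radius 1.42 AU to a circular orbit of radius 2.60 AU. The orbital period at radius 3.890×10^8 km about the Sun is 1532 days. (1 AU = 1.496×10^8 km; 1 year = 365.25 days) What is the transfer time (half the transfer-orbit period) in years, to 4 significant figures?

From Kepler's third law T² = 4π²r³/μ at r = 3.890×10^8 km, T = 1532 days = 1532 × 86400 s = 1.323648×10^8 s: μ = 4π²r³/T² = 1.32637×10^11 km³/s².
In km: r₁ = 1.42 × 1.496×10^8 = 2.12432×10^8 km; r₂ = 2.60 × 1.496×10^8 = 3.8896×10^8 km.
Transfer-ellipse semi-major axis a_t = (r₁ + r₂)/2 = (2.12432×10^8 + 3.8896×10^8)/2 = 3.00696×10^8 km.
By Kepler's third law the transfer-orbit period is T = 2π√(a_t³/μ), so t = T/2 = 4.498×10^7 s.
Converting: 4.498×10^7 s ÷ 3.15576×10^7 s/year (365.25 × 86400) = 1.425 years.

t = 1.425 years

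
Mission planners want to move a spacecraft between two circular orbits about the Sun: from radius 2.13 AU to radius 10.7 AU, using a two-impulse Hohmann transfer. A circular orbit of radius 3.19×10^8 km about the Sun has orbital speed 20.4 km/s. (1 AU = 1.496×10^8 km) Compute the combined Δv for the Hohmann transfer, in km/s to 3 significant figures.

From the circular-orbit relation v² = μ/r at r = 3.19×10^8 km: μ = v²r = (20.4)² × 3.19×10^8 = 1.32755×10^11 km³/s².
In km: r₁ = 2.13 × 1.496×10^8 = 3.18648×10^8 km; r₂ = 10.7 × 1.496×10^8 = 1.60072×10^9 km.
Transfer-ellipse semi-major axis a_t = (r₁ + r₂)/2 = (3.18648×10^8 + 1.60072×10^9)/2 = 9.59684×10^8 km.
At r₁ the circular-orbit speed is v₁ = √(μ/r₁) = 20.41 km/s.
On the transfer ellipse at r₁, vis-viva equation gives v_p = √[μ(2/r₁ − 1/a_t)] = 26.36 km/s.
First burn Δv₁ = |v_p − v₁| = 5.950 km/s.
At r₂, v₂ = √(μ/r₂) = 9.107 km/s.
Transfer-orbit speed at r₂: v_a = √[μ(2/r₂ − 1/a_t)] = 5.248 km/s.
Second burn Δv₂ = |v₂ − v_a| = 3.859 km/s.
Total Δv = Δv₁ + Δv₂ = 9.809 km/s.

Δv = 9.81 km/s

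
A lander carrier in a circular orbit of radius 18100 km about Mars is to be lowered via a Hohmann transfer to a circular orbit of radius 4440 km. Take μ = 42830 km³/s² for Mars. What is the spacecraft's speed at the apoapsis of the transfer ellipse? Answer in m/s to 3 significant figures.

v = 966 m/s

Transfer-ellipse semi-major axis a_t = (r₁ + r₂)/2 = (18100 + 4440)/2 = 11270 km.
The apoapsis of the transfer ellipse is at r = 18100 km.
Vis-viva: v = √[μ(2/r − 1/a_t)] = √[42830 × (2/18100 − 1/11270)] = 0.9655 km/s.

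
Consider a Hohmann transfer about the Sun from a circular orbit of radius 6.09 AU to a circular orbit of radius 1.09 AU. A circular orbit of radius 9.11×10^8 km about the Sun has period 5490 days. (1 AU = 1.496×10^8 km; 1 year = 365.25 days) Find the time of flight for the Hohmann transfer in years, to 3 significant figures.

t = 3.40 years

From Kepler's third law T² = 4π²r³/μ at r = 9.11×10^8 km, T = 5490 days = 5490 × 86400 s = 4.74336×10^8 s: μ = 4π²r³/T² = 1.32661×10^11 km³/s².
In km: r₁ = 6.09 × 1.496×10^8 = 9.11064×10^8 km; r₂ = 1.09 × 1.496×10^8 = 1.63064×10^8 km.
Semi-major axis of the transfer orbit: a_t = (9.11064×10^8 + 1.63064×10^8)/2 = 5.37064×10^8 km.
Transfer time t = π√(a_t³/μ) = π√((5.37064×10^8)³ / 1.32661×10^11) = 1.074×10^8 s.
Converting: 1.074×10^8 s ÷ 3.15576×10^7 s/year (365.25 × 86400) = 3.40 years.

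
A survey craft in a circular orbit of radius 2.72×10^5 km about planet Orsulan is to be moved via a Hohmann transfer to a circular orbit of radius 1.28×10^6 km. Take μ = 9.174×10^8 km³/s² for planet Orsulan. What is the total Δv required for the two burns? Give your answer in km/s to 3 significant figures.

Δv = 27.4 km/s

The Hohmann ellipse has a_t = (r₁ + r₂)/2 = 7.760×10^5 km.
At r₁ the circular-orbit speed is v₁ = √(μ/r₁) = 58.08 km/s.
On the transfer ellipse at r₁, v² = μ(2/r − 1/a) gives v_p = √[μ(2/r₁ − 1/a_t)] = 74.59 km/s.
First burn Δv₁ = |v_p − v₁| = 16.51 km/s.
At r₂, v₂ = √(μ/r₂) = 26.77 km/s.
Transfer-orbit speed at r₂: v_a = √[μ(2/r₂ − 1/a_t)] = 15.85 km/s.
Second burn Δv₂ = |v₂ − v_a| = 10.92 km/s.
Total Δv = Δv₁ + Δv₂ = 27.43 km/s.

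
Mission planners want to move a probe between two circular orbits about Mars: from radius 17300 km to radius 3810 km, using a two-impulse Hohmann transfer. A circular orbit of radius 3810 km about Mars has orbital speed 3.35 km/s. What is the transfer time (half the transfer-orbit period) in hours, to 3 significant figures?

From the circular-orbit relation v² = μ/r at r = 3810 km: μ = v²r = (3.35)² × 3810 = 42757.7 km³/s².
The Hohmann ellipse has a_t = (r₁ + r₂)/2 = 10555 km.
By Kepler's third law the transfer-orbit period is T = 2π√(a_t³/μ), so t = T/2 = 16480 s.
Converting: 16480 s ÷ 3600 s/hour = 4.58 hours.

t = 4.58 hours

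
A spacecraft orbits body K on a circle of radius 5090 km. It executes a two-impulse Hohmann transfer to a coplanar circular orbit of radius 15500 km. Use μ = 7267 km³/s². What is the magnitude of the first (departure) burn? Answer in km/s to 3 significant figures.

Semi-major axis of the transfer orbit: a_t = (5090 + 15500)/2 = 10295 km.
On the circular orbit at r = 5090 km, v_c = √(μ/r) = 1.19486 km/s.
Transfer-orbit speed at the same r (vis-viva, a = a_t): v_t = √[μ(2/r − 1/a_t)] = 1.46613 km/s.
Δv₁ = |v_t − v_c| = |1.46613 − 1.19486| = 0.2713 km/s.

Δv₁ = 0.271 km/s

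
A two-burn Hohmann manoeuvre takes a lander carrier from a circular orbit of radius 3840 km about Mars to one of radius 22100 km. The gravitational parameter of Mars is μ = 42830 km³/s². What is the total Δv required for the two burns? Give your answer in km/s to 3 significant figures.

Transfer-ellipse semi-major axis a_t = (r₁ + r₂)/2 = (3840 + 22100)/2 = 12970 km.
Circular speed at r₁: v₁ = √(μ/r₁) = √(42830/3840) = 3.3397 km/s.
On the transfer ellipse at r₁, vis-viva equation gives v_p = √[μ(2/r₁ − 1/a_t)] = 4.3595 km/s.
First burn Δv₁ = |v_p − v₁| = 1.0198 km/s.
At r₂, v₂ = √(μ/r₂) = 1.39212 km/s.
Transfer-orbit speed at r₂: v_a = √[μ(2/r₂ − 1/a_t)] = 0.757484 km/s.
Second burn Δv₂ = |v₂ − v_a| = 0.63464 km/s.
Δv = Δv₁ + Δv₂ = 1.0198 + 0.63464 = 1.654 km/s.

Δv = 1.65 km/s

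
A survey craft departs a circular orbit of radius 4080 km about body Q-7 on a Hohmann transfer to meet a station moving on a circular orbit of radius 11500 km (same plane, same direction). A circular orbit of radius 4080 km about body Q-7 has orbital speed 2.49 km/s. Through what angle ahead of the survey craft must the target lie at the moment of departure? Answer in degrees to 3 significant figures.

φ = 79.6°

From the circular-orbit relation v² = μ/r at r = 4080 km: μ = v²r = (2.49)² × 4080 = 25296.4 km³/s².
Semi-major axis of the transfer orbit: a_t = (4080 + 11500)/2 = 7790 km.
The half-period of the transfer ellipse is t = π√(a_t³/μ) = 13581 s.
Target angular speed ω₂ = √(μ/r₂³) = 1.2897×10^-4 rad/s.
Angle swept by the target during transfer: ω₂·t = 1.7515 rad = 100.4°.
The survey craft traverses 180° on the transfer ellipse, so the target must lead by 180° − 100.4° = 79.6°.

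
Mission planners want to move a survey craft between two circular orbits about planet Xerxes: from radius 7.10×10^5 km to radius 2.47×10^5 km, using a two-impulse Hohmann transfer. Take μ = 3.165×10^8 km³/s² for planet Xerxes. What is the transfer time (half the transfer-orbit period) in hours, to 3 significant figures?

t = 16.2 hours

Semi-major axis of the transfer orbit: a_t = (7.100×10^5 + 2.470×10^5)/2 = 4.785×10^5 km.
Transfer time t = π√(a_t³/μ) = π√((4.785×10^5)³ / 3.165×10^8) = 58450 s.
Converting: 58450 s ÷ 3600 s/hour = 16.2 hours.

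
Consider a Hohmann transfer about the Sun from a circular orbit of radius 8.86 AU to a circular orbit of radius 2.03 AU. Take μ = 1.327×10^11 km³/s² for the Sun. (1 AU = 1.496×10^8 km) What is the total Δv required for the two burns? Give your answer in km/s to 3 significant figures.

Δv = 9.66 km/s

In km: r₁ = 8.86 × 1.496×10^8 = 1.325456×10^9 km; r₂ = 2.03 × 1.496×10^8 = 3.03688×10^8 km.
Transfer-ellipse semi-major axis a_t = (r₁ + r₂)/2 = (1.325456×10^9 + 3.03688×10^8)/2 = 8.14572×10^8 km.
At r₁ the circular-orbit speed is v₁ = √(μ/r₁) = 10.00582 km/s.
On the transfer ellipse at r₁, vis-viva equation gives v_a = √[μ(2/r₁ − 1/a_t)] = 6.109447 km/s.
First burn Δv₁ = |v_a − v₁| = 3.8964 km/s.
Circular speed at r₂: v₂ = √(μ/r₂) = 20.903627 km/s.
Transfer-orbit speed at r₂: v_p = √[μ(2/r₂ − 1/a_t)] = 26.664876 km/s.
Second burn Δv₂ = |v₂ − v_p| = 5.7612 km/s.
Δv = Δv₁ + Δv₂ = 3.8964 + 5.7612 = 9.658 km/s.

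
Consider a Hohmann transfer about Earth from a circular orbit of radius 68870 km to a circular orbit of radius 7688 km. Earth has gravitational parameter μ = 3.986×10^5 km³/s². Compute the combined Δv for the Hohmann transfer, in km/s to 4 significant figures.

Transfer-ellipse semi-major axis a_t = (r₁ + r₂)/2 = (68870 + 7688)/2 = 38279 km.
At r₁ the circular-orbit speed is v₁ = √(μ/r₁) = 2.4058 km/s.
Transfer-orbit speed at r₁ (vis-viva): v_a = √[μ(2/r₁ − 1/a_t)] = 1.0782 km/s.
First burn Δv₁ = |v_a − v₁| = 1.3276 km/s.
Circular speed at r₂: v₂ = √(μ/r₂) = 7.2005 km/s.
Transfer-orbit speed at r₂: v_p = √[μ(2/r₂ − 1/a_t)] = 9.6582 km/s.
Second burn Δv₂ = |v₂ − v_p| = 2.4577 km/s.
Total Δv = Δv₁ + Δv₂ = 3.785 km/s.

Δv = 3.785 km/s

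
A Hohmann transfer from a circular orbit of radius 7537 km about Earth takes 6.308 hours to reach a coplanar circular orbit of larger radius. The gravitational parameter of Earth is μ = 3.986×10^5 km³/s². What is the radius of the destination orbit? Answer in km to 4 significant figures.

Transfer time t = 6.308 hours = 22708.8 s, and t = π√(a_t³/μ).
So a_t = (μ t²/π²)^(1/3) = (3.986×10^5 × (22708.8)² / π²)^(1/3) = 27513 km.
Since a_t = (r₁ + r₂)/2, r₂ = 2a_t − r₁ = 2×27513 − 7537 = 47489 km.

r₂ = 47490 km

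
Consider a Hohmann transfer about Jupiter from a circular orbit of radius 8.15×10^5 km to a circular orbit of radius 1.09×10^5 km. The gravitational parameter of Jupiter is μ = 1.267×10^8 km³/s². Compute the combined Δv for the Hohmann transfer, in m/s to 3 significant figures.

The Hohmann ellipse has a_t = (r₁ + r₂)/2 = 4.620×10^5 km.
Circular speed at r₁: v₁ = √(μ/r₁) = √(1.267×10^8/8.150×10^5) = 12.468 km/s.
On the transfer ellipse at r₁, vis-viva gives v_a = √[μ(2/r₁ − 1/a_t)] = 6.0562 km/s.
First burn Δv₁ = |v_a − v₁| = 6.412 km/s.
Circular speed at r₂: v₂ = √(μ/r₂) = 34.09 km/s.
Transfer-orbit speed at r₂: v_p = √[μ(2/r₂ − 1/a_t)] = 45.28 km/s.
Second burn Δv₂ = |v₂ − v_p| = 11.19 km/s.
Δv = Δv₁ + Δv₂ = 6.412 + 11.19 = 17.60 km/s.

Δv = 17600 m/s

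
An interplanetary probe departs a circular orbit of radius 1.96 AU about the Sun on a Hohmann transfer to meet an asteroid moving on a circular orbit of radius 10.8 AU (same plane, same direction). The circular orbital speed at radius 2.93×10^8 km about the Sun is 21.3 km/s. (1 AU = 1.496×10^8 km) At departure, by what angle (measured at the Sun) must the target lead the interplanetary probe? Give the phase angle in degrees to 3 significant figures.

φ = 98.3°

From the circular-orbit relation v² = μ/r at r = 2.93×10^8 km: μ = v²r = (21.3)² × 2.93×10^8 = 1.32931×10^11 km³/s².
In km: r₁ = 1.96 × 1.496×10^8 = 2.93216×10^8 km; r₂ = 10.8 × 1.496×10^8 = 1.61568×10^9 km.
Transfer-ellipse semi-major axis a_t = (r₁ + r₂)/2 = (2.93216×10^8 + 1.61568×10^9)/2 = 9.54448×10^8 km.
Transfer time t = π√(a_t³/μ) = 2.5408×10^8 s.
Target angular speed ω₂ = √(μ/r₂³) = 5.6141×10^-9 rad/s.
Angle swept by the target during transfer: ω₂·t = 1.4264 rad = 81.73°.
Arrival is 180° from departure on the ellipse, so φ = 180° − 81.73° = 98.3°.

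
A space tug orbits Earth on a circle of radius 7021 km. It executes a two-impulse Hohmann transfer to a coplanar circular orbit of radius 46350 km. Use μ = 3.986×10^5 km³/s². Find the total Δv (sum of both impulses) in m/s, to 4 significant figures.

Semi-major axis of the transfer orbit: a_t = (7021 + 46350)/2 = 26685.5 km.
At r₁ the circular-orbit speed is v₁ = √(μ/r₁) = 7.5348 km/s.
On the transfer ellipse at r₁, vis-viva gives v_p = √[μ(2/r₁ − 1/a_t)] = 9.9302 km/s.
First burn Δv₁ = |v_p − v₁| = 2.3954 km/s.
At r₂, v₂ = √(μ/r₂) = 2.9325 km/s.
Transfer-orbit speed at r₂: v_a = √[μ(2/r₂ − 1/a_t)] = 1.5042 km/s.
Second burn Δv₂ = |v₂ − v_a| = 1.4283 km/s.
Δv = Δv₁ + Δv₂ = 2.3954 + 1.4283 = 3.824 km/s.

Δv = 3824 m/s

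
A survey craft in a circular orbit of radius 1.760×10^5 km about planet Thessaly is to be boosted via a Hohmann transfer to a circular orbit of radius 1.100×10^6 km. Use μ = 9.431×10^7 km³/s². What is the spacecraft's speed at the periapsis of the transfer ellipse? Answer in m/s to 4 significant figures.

The Hohmann ellipse has a_t = (r₁ + r₂)/2 = 6.380×10^5 km.
The periapsis of the transfer ellipse is at r = 1.760×10^5 km.
Vis-viva: v = √[μ(2/r − 1/a_t)] = √[9.431×10^7 × (2/1.760×10^5 − 1/6.380×10^5)] = 30.40 km/s.

v = 30400 m/s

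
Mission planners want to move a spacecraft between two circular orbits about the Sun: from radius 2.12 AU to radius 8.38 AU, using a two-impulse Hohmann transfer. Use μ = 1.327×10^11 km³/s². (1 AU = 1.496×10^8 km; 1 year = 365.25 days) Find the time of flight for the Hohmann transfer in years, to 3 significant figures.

t = 6.02 years

In km: r₁ = 2.12 × 1.496×10^8 = 3.17152×10^8 km; r₂ = 8.38 × 1.496×10^8 = 1.253648×10^9 km.
The Hohmann ellipse has a_t = (r₁ + r₂)/2 = 7.854×10^8 km.
Transfer time t = π√(a_t³/μ) = π√((7.854×10^8)³ / 1.327×10^11) = 1.8982×10^8 s.
Converting: 1.8982×10^8 s ÷ 3.15576×10^7 s/year (365.25 × 86400) = 6.02 years.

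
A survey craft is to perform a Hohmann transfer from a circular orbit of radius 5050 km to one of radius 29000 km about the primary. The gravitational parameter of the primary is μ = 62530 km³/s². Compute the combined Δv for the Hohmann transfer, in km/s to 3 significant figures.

Transfer-ellipse semi-major axis a_t = (r₁ + r₂)/2 = (5050 + 29000)/2 = 17025 km.
At r₁ the circular-orbit speed is v₁ = √(μ/r₁) = 3.51883 km/s.
On the transfer ellipse at r₁, v² = μ(2/r − 1/a) gives v_p = √[μ(2/r₁ − 1/a_t)] = 4.59255 km/s.
First burn Δv₁ = |v_p − v₁| = 1.0737 km/s.
At r₂, v₂ = √(μ/r₂) = 1.468403 km/s.
Transfer-orbit speed at r₂: v_a = √[μ(2/r₂ − 1/a_t)] = 0.7997373 km/s.
Second burn Δv₂ = |v₂ − v_a| = 0.66867 km/s.
Total Δv = Δv₁ + Δv₂ = 1.742 km/s.

Δv = 1.74 km/s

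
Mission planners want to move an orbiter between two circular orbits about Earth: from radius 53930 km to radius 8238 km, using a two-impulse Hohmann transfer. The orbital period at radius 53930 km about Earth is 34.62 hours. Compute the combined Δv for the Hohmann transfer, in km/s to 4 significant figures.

Δv = 3.526 km/s

From Kepler's third law T² = 4π²r³/μ at r = 53930 km, T = 34.62 hours = 34.62 × 3600 s = 1.24632×10^5 s: μ = 4π²r³/T² = 3.98650×10^5 km³/s².
Semi-major axis of the transfer orbit: a_t = (53930 + 8238)/2 = 31084 km.
At r₁ the circular-orbit speed is v₁ = √(μ/r₁) = 2.71882 km/s.
Transfer-orbit speed at r₁ (v² = μ(2/r − 1/a)): v_a = √[μ(2/r₁ − 1/a_t)] = 1.39966 km/s.
First burn Δv₁ = |v_a − v₁| = 1.3192 km/s.
Circular speed at r₂: v₂ = √(μ/r₂) = 6.9564 km/s.
Transfer-orbit speed at r₂: v_p = √[μ(2/r₂ − 1/a_t)] = 9.1629 km/s.
Second burn Δv₂ = |v₂ − v_p| = 2.2065 km/s.
Δv = Δv₁ + Δv₂ = 1.3192 + 2.2065 = 3.526 km/s.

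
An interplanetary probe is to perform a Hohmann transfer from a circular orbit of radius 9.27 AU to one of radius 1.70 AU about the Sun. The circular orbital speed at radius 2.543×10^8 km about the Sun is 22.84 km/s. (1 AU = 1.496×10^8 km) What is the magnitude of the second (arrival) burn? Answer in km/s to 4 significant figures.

Δv₂ = 6.852 km/s

From the circular-orbit relation v² = μ/r at r = 2.543×10^8 km: μ = v²r = (22.84)² × 2.543×10^8 = 1.32660×10^11 km³/s².
In km: r₁ = 9.27 × 1.496×10^8 = 1.386792×10^9 km; r₂ = 1.70 × 1.496×10^8 = 2.5432×10^8 km.
Transfer-ellipse semi-major axis a_t = (r₁ + r₂)/2 = (1.386792×10^9 + 2.5432×10^8)/2 = 8.20556×10^8 km.
On the circular orbit at r = 2.5432×10^8 km, v_c = √(μ/r) = 22.839 km/s.
Vis-viva on the transfer ellipse at r = 2.5432×10^8 km gives v_t = √[μ(2/r − 1/a_t)] = 29.691 km/s.
Δv₂ = |v_t − v_c| = |29.691 − 22.839| = 6.852 km/s.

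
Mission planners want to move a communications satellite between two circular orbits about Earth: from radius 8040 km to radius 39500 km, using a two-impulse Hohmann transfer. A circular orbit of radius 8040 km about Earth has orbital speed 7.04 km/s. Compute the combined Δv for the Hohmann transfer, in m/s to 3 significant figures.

From the circular-orbit relation v² = μ/r at r = 8040 km: μ = v²r = (7.04)² × 8040 = 3.98475×10^5 km³/s².
The Hohmann ellipse has a_t = (r₁ + r₂)/2 = 23770 km.
Circular speed at r₁: v₁ = √(μ/r₁) = √(3.98475×10^5/8040) = 7.040 km/s.
On the transfer ellipse at r₁, vis-viva gives v_p = √[μ(2/r₁ − 1/a_t)] = 9.075 km/s.
First burn Δv₁ = |v_p − v₁| = 2.035 km/s.
Circular speed at r₂: v₂ = √(μ/r₂) = 3.176 km/s.
Transfer-orbit speed at r₂: v_a = √[μ(2/r₂ − 1/a_t)] = 1.847 km/s.
Second burn Δv₂ = |v₂ − v_a| = 1.329 km/s.
Total Δv = Δv₁ + Δv₂ = 3.364 km/s.

Δv = 3360 m/s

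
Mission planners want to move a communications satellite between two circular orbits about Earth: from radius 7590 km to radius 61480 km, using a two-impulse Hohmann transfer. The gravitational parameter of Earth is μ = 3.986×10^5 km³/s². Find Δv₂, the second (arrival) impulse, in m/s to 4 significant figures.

The Hohmann ellipse has a_t = (r₁ + r₂)/2 = 34535 km.
Circular speed at r = 61480 km: v_c = √(μ/r) = 2.5463 km/s.
Vis-viva on the transfer ellipse at r = 61480 km gives v_t = √[μ(2/r − 1/a_t)] = 1.1937 km/s.
Δv₂ = |v_t − v_c| = |1.1937 − 2.5463| = 1.353 km/s.

Δv₂ = 1353 m/s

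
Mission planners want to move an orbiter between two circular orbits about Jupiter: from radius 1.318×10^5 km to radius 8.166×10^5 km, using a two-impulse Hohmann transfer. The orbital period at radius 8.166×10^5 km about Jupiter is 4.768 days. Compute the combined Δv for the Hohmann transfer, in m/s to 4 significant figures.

Δv = 15570 m/s

From Kepler's third law T² = 4π²r³/μ at r = 8.166×10^5 km, T = 4.768 days = 4.768 × 86400 s = 4.119552×10^5 s: μ = 4π²r³/T² = 1.26674×10^8 km³/s².
Semi-major axis of the transfer orbit: a_t = (1.318×10^5 + 8.166×10^5)/2 = 4.742×10^5 km.
Circular speed at r₁: v₁ = √(μ/r₁) = √(1.26674×10^8/1.318×10^5) = 31.002 km/s.
Transfer-orbit speed at r₁ (vis-viva): v_p = √[μ(2/r₁ − 1/a_t)] = 40.683 km/s.
First burn Δv₁ = |v_p − v₁| = 9.681 km/s.
Circular speed at r₂: v₂ = √(μ/r₂) = 12.455 km/s.
Transfer-orbit speed at r₂: v_a = √[μ(2/r₂ − 1/a_t)] = 6.5662 km/s.
Second burn Δv₂ = |v₂ − v_a| = 5.889 km/s.
Δv = Δv₁ + Δv₂ = 9.681 + 5.889 = 15.57 km/s.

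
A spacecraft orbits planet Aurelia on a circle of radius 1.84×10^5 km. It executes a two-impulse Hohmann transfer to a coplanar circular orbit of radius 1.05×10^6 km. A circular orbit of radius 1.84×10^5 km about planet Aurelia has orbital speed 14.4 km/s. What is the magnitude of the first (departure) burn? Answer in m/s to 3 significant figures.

From the circular-orbit relation v² = μ/r at r = 1.84×10^5 km: μ = v²r = (14.4)² × 1.84×10^5 = 3.81542×10^7 km³/s².
Semi-major axis of the transfer orbit: a_t = (1.840×10^5 + 1.050×10^6)/2 = 6.170×10^5 km.
Circular speed at r = 1.840×10^5 km: v_c = √(μ/r) = 14.400 km/s.
Vis-viva on the transfer ellipse at r = 1.840×10^5 km gives v_t = √[μ(2/r − 1/a_t)] = 18.785 km/s.
Δv₁ = |v_t − v_c| = |18.785 − 14.400| = 4.385 km/s.

Δv₁ = 4390 m/s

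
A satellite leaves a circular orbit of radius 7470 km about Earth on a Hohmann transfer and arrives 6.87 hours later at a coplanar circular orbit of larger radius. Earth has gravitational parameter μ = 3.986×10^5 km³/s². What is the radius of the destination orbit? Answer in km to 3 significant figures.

r₂ = 50800 km

Transfer time t = 6.87 hours = 24732 s, and t = π√(a_t³/μ).
So a_t = (μ t²/π²)^(1/3) = (3.986×10^5 × (24732)² / π²)^(1/3) = 29124 km.
Since a_t = (r₁ + r₂)/2, r₂ = 2a_t − r₁ = 2×29124 − 7470 = 50778 km.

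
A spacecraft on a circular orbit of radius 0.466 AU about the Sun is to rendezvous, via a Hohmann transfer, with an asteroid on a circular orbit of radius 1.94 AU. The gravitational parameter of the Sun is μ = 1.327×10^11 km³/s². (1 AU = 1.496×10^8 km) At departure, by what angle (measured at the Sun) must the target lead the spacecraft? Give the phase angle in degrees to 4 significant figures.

φ = 92.10°

In km: r₁ = 0.466 × 1.496×10^8 = 6.97136×10^7 km; r₂ = 1.94 × 1.496×10^8 = 2.90224×10^8 km.
Semi-major axis of the transfer orbit: a_t = (6.97136×10^7 + 2.90224×10^8)/2 = 1.799688×10^8 km.
The half-period of the transfer ellipse is t = π√(a_t³/μ) = 2.08214×10^7 s.
The target's mean motion on its circular orbit is ω₂ = √(μ/r₂³) = 7.36776×10^-8 rad/s.
Angle swept by the target during transfer: ω₂·t = 1.5341 rad = 87.90°.
The spacecraft traverses 180° on the transfer ellipse, so the target must lead by 180° − 87.90° = 92.10°.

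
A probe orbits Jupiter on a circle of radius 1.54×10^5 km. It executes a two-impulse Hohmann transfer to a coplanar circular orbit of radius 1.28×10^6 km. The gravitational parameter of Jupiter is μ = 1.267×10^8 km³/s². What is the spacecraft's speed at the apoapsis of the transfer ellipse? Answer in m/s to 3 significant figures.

The Hohmann ellipse has a_t = (r₁ + r₂)/2 = 7.170×10^5 km.
At apoapsis, r = 1.280×10^6 km.
Vis-viva: v = √[μ(2/r − 1/a_t)] = √[1.267×10^8 × (2/1.280×10^6 − 1/7.170×10^5)] = 4.611 km/s.

v = 4610 m/s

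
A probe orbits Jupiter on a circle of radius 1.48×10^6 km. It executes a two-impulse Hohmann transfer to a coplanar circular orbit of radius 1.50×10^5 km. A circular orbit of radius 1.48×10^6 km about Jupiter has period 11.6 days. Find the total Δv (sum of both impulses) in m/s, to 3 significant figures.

From Kepler's third law T² = 4π²r³/μ at r = 1.48×10^6 km, T = 11.6 days = 11.6 × 86400 s = 1.00224×10^6 s: μ = 4π²r³/T² = 1.27409×10^8 km³/s².
The Hohmann ellipse has a_t = (r₁ + r₂)/2 = 8.150×10^5 km.
At r₁ the circular-orbit speed is v₁ = √(μ/r₁) = 9.278 km/s.
On the transfer ellipse at r₁, vis-viva gives v_a = √[μ(2/r₁ − 1/a_t)] = 3.980 km/s.
First burn Δv₁ = |v_a − v₁| = 5.298 km/s.
At r₂, v₂ = √(μ/r₂) = 29.14 km/s.
Transfer-orbit speed at r₂: v_p = √[μ(2/r₂ − 1/a_t)] = 39.27 km/s.
Second burn Δv₂ = |v₂ − v_p| = 10.13 km/s.
Total Δv = Δv₁ + Δv₂ = 15.43 km/s.

Δv = 15400 m/s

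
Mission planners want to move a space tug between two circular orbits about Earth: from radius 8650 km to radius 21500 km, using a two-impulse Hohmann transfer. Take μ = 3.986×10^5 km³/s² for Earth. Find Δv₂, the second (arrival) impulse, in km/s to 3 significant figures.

Transfer-ellipse semi-major axis a_t = (r₁ + r₂)/2 = (8650 + 21500)/2 = 15075 km.
On the circular orbit at r = 21500 km, v_c = √(μ/r) = 4.306 km/s.
Transfer-orbit speed at the same r (vis-viva, a = a_t): v_t = √[μ(2/r − 1/a_t)] = 3.262 km/s.
Δv₂ = |v_t − v_c| = |3.262 − 4.306| = 1.044 km/s.

Δv₂ = 1.04 km/s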